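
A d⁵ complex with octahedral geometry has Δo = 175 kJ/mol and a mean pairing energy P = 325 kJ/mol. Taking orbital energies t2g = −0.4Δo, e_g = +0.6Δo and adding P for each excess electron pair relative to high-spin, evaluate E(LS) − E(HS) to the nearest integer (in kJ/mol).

High-spin d⁵ fills as t2g^3 e_g^2 with CFSE 3(−0.4) + 2(+0.6) = 0.0Δo = 0 kJ/mol.
For low-spin the configuration is t2g^5 e_g^0: orbital energy -2.0 × 175 = -350 kJ/mol, and 2 additional pairs relative to high-spin add 650 kJ/mol, giving 300 kJ/mol.
E(LS) − E(HS) = 300 − (0) = 300 kJ/mol.

300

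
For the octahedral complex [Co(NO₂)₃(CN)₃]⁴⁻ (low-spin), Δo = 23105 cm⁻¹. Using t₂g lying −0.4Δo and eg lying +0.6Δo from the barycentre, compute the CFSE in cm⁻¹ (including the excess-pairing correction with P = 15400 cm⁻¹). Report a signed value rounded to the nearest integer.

Ligand charges: 3×(-1) from NO₂⁻ and 3×(-1) from CN⁻ sum to -6; with overall charge -4, Co is +2.
Co sits in group 9; removing 2 electrons leaves Co²⁺ with 9 − 2 = 7 d electrons.
The d⁷ electrons fill as t₂g⁶ eg¹.
The orbital stabilization is -1.8Δo = -1.8 × 23105 = -41589 cm⁻¹.
Relative to high-spin t₂g⁵ eg² (2 paired), the low-spin configuration has 1 additional pair, contributing +1 × 15400 = +15400 cm⁻¹.
Net CFSE = -41589 + 15400 = -26189 cm⁻¹.

-26189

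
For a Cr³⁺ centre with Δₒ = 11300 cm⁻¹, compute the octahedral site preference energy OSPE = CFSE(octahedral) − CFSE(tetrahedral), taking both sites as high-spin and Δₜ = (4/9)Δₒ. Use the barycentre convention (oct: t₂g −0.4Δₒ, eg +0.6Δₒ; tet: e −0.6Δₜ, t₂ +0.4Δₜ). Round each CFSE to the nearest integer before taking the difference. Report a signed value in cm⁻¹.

Cr is in group 6, so Cr³⁺ is d³ (6 − 3 = 3).
Octahedral (high-spin): t₂g³ eg⁰, CFSE = 3(−0.4) + 0(+0.6) = -1.2Δₒ = -1.2 × 11300 = -13560 cm⁻¹.
Tetrahedral e² t₂¹ gives -0.8Δₜ = -0.8 × (4/9) × 11300 = -4018 cm⁻¹.
Subtracting, OSPE = -13560 − (-4018) = -9542 cm⁻¹.

-9542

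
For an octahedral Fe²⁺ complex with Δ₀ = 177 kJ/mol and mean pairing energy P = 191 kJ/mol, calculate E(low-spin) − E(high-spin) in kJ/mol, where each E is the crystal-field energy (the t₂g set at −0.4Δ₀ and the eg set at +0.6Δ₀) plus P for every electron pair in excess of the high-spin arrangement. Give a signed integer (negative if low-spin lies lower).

28

Group 8 minus oxidation state +2 gives a d⁶ configuration for Fe²⁺.
High-spin d⁶ fills as t₂g⁴ eg² with CFSE 4(−0.4) + 2(+0.6) = -0.4Δ₀ = -71 kJ/mol.
Low-spin t₂g⁶ eg⁰ gives -2.4Δ₀ = -425 kJ/mol, but forming 2 extra pairs costs 2P = 382 kJ/mol, so E(LS) = -425 + 382 = -43 kJ/mol.
The difference is -43 − (-71) = 28 kJ/mol, so high-spin lies lower.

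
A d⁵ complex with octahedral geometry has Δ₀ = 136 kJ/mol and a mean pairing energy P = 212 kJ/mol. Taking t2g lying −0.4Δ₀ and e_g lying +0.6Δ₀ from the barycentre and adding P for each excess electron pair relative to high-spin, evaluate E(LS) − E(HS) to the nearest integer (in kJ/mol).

High-spin d⁵ fills as t2g^3 e_g^2 with CFSE 3(−0.4) + 2(+0.6) = 0.0Δ₀ = 0 kJ/mol.
Low-spin: t2g^5 e_g^0, orbital CFSE = -2.0Δ₀ = -272 kJ/mol; plus 2 excess pairs × P = +424 kJ/mol; total 152 kJ/mol.
The difference is 152 − (0) = 152 kJ/mol, so high-spin lies lower.

152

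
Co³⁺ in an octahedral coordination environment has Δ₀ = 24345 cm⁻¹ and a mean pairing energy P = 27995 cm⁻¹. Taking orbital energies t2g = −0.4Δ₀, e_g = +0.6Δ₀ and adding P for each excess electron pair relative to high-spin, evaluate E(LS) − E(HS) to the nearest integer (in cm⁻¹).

Co is in group 9, so Co³⁺ is d⁶ (9 − 3 = 6).
High-spin d⁶ fills as t2g^4 e_g^2 with CFSE 4(−0.4) + 2(+0.6) = -0.4Δ₀ = -9738 cm⁻¹.
For low-spin the configuration is t2g^6 e_g^0: orbital energy -2.4 × 24345 = -58428 cm⁻¹, and 2 additional pairs relative to high-spin add 55990 cm⁻¹, giving -2438 cm⁻¹.
Thus E(LS) − E(HS) = 7300 cm⁻¹.

7300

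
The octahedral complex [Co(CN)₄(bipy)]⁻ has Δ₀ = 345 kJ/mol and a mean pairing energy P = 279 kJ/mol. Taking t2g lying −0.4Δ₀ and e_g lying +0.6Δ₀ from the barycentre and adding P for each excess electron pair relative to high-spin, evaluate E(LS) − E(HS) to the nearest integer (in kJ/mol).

-132

Ligand charges: 4×(-1) from CN⁻ and 1×(+0) from bipy sum to -4; with overall charge -1, Co is +3.
Co³⁺: group 9, so d-count = 9 − 3 = 6.
High-spin: t2g^4 e_g^2, CFSE = -0.4Δ₀ = -138 kJ/mol.
Low-spin t2g^6 e_g^0 gives -2.4Δ₀ = -828 kJ/mol, but forming 2 extra pairs costs 2P = 558 kJ/mol, so E(LS) = -828 + 558 = -270 kJ/mol.
The difference is -270 − (-138) = -132 kJ/mol, so low-spin lies lower.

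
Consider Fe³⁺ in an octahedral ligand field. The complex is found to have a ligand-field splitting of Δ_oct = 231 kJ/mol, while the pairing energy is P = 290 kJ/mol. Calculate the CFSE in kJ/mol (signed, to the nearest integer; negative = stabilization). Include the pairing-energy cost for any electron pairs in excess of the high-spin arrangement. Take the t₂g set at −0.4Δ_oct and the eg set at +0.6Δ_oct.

0

Fe³⁺: group 8, so d-count = 8 − 3 = 5.
Since Δ_oct = 231 kJ/mol < P = 290 kJ/mol, the complex adopts the high-spin configuration.
Configuration: t₂g³ eg².
Orbital CFSE = 0.0Δ_oct = 0.0 × 231 = 0 kJ/mol.
High-spin has no excess pairs, so no pairing correction applies.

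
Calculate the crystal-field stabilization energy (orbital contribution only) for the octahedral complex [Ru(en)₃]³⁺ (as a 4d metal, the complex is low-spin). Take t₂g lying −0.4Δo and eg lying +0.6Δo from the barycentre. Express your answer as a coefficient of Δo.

en is neutral, so the +3 overall charge sits on Ru: oxidation state +3.
Ru³⁺: group 8, so d-count = 8 − 3 = 5.
Configuration: t₂g⁵ eg⁰.
CFSE = 5(-0.4Δo) + 0(0.6Δo) = -2.0Δo + 0.0Δo = -2.0Δo.

-2.0 Δo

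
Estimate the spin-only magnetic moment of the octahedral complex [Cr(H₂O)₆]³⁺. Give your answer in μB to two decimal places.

H₂O is neutral, so the +3 overall charge sits on Cr: oxidation state +3.
Group 6 minus oxidation state +3 gives a d³ configuration for Cr³⁺.
For octahedral d³ the high- and low-spin configurations coincide.
Configuration: t₂g³ eg⁰ → 3 unpaired electrons.
μ(spin-only) = √[3(3+2)] = √15 ≈ 3.87 μB.

3.87 μB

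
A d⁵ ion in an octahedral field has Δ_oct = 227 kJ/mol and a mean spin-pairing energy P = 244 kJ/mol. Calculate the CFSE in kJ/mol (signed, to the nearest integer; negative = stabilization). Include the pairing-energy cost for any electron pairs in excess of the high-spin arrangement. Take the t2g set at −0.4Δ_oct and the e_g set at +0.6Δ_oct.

0

Since Δ_oct = 227 kJ/mol < P = 244 kJ/mol, the complex adopts the high-spin configuration.
Filling d⁵ accordingly: t2g^3 e_g^2.
Orbital CFSE = 0.0Δ_oct = 0.0 × 227 = 0 kJ/mol.
High-spin has no excess pairs, so no pairing correction applies.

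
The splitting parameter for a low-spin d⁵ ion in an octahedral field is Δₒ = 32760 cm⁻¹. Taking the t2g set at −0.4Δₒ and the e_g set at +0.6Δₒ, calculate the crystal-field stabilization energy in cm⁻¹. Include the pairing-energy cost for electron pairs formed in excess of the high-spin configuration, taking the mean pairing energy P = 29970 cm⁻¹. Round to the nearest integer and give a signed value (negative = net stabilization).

The d⁵ electrons fill as t2g^5 e_g^0.
Orbital CFSE = 5(-0.4) + 0(0.6) = -2.0Δₒ = -2.0 × 32760 = -65520 cm⁻¹.
High-spin d⁵ would be t2g^3 e_g^2 with 0 pairs; low-spin has 2, so 2 excess pairs cost +2P = +59940 cm⁻¹.
Net CFSE = -65520 + 59940 = -5580 cm⁻¹.

-5580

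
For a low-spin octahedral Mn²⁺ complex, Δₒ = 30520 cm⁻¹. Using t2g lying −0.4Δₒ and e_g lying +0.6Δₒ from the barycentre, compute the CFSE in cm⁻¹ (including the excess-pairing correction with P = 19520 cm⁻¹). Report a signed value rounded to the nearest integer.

Mn sits in group 7; removing 2 electrons leaves Mn²⁺ with 7 − 2 = 5 d electrons.
Electron filling gives t2g^5 e_g^0.
The orbital stabilization is -2.0Δₒ = -2.0 × 30520 = -61040 cm⁻¹.
Relative to high-spin t2g^3 e_g^2 (0 paired), the low-spin configuration has 2 additional pairs, contributing +2 × 19520 = +39040 cm⁻¹.
Overall CFSE = -61040 + 39040 = -22000 cm⁻¹.

-22000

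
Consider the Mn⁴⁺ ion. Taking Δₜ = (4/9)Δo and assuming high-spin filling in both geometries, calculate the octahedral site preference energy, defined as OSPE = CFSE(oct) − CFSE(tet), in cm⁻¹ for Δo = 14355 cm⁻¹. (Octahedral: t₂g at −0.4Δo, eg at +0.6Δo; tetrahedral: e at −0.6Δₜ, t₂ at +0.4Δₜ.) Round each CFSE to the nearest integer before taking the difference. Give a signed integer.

Mn sits in group 7; removing 4 electrons leaves Mn⁴⁺ with 7 − 4 = 3 d electrons.
Octahedral high-spin t₂g³ eg⁰: CFSE = -1.2 × 14355 = -17226 cm⁻¹.
Tetrahedral: e² t₂¹, CFSE = 2(−0.6) + 1(+0.4) = -0.8Δₜ = -0.8 × (4/9) × 14355 = -5104 cm⁻¹.
OSPE = -17226 − (-5104) = -12122 cm⁻¹.

-12122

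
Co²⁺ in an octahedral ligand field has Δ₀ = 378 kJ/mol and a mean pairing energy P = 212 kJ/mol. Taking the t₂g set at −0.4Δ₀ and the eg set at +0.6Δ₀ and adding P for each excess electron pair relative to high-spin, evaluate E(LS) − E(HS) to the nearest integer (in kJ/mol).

-166

Co²⁺: group 9, so d-count = 9 − 2 = 7.
High-spin: t₂g⁵ eg², CFSE = -0.8Δ₀ = -302 kJ/mol.
Low-spin t₂g⁶ eg¹ gives -1.8Δ₀ = -680 kJ/mol, but forming 1 extra pair costs 1P = 212 kJ/mol, so E(LS) = -680 + 212 = -468 kJ/mol.
E(LS) − E(HS) = -468 − (-302) = -166 kJ/mol.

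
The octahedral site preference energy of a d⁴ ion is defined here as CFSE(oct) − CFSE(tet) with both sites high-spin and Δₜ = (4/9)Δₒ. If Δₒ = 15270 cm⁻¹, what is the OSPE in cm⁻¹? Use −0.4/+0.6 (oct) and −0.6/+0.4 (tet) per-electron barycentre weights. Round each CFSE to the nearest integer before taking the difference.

Octahedral high-spin t2g^3 e_g^1: CFSE = -0.6 × 15270 = -9162 cm⁻¹.
In a tetrahedral site the filling is e^2 t2^2: CFSE(tet) = -0.4Δₜ = -0.4 × (4/9)(15270) = -2715 cm⁻¹.
OSPE = CFSE(oct) − CFSE(tet) = -9162 − (-2715) = -6447 cm⁻¹.

-6447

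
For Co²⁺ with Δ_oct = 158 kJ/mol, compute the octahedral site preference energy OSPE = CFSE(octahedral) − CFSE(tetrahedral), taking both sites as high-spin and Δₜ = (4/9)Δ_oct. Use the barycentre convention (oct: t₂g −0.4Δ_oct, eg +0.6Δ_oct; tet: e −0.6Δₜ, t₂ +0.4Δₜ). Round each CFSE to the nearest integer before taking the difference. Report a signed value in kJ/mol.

-42

Co²⁺: group 9, so d-count = 9 − 2 = 7.
Octahedral high-spin t2g^5 e_g^2: CFSE = -0.8 × 158 = -126 kJ/mol.
Tetrahedral: e^4 t2^3, CFSE = 4(−0.6) + 3(+0.4) = -1.2Δₜ = -1.2 × (4/9) × 158 = -84 kJ/mol.
Subtracting, OSPE = -126 − (-84) = -42 kJ/mol.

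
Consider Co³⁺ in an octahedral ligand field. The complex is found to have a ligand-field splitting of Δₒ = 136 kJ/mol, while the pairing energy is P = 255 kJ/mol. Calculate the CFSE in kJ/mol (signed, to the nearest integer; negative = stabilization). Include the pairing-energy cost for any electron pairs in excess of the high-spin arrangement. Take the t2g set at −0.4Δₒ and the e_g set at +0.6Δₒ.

-54

Co sits in group 9; removing 3 electrons leaves Co³⁺ with 9 − 3 = 6 d electrons.
Δₒ < P, so pairing is avoided: the ground state is high-spin.
That gives t2g^4 e_g^2.
Orbital CFSE = -0.4Δₒ = -0.4 × 136 = -54 kJ/mol.
High-spin has no excess pairs, so no pairing correction applies.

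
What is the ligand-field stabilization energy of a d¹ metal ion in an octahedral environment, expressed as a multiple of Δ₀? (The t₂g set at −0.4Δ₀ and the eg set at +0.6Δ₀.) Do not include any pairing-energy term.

Configuration: t₂g¹ eg⁰.
CFSE = 1(-0.4Δ₀) + 0(0.6Δ₀) = -0.4Δ₀ + 0.0Δ₀ = -0.4Δ₀.

-0.4 Δ₀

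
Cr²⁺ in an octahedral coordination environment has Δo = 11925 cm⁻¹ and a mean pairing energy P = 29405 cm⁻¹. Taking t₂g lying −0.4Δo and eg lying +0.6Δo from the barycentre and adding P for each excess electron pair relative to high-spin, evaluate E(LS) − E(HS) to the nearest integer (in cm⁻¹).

Group 6 minus oxidation state +2 gives a d⁴ configuration for Cr²⁺.
High-spin: t₂g³ eg¹, CFSE = -0.6Δo = -7155 cm⁻¹.
Low-spin t₂g⁴ eg⁰ gives -1.6Δo = -19080 cm⁻¹, but forming 1 extra pair costs 1P = 29405 cm⁻¹, so E(LS) = -19080 + 29405 = 10325 cm⁻¹.
E(LS) − E(HS) = 10325 − (-7155) = 17480 cm⁻¹.

17480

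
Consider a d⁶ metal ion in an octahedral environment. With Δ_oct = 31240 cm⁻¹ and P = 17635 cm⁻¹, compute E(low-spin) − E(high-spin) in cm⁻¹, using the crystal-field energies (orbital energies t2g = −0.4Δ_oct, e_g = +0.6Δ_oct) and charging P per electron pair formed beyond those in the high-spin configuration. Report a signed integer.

High-spin: t2g^4 e_g^2, CFSE = -0.4Δ_oct = -12496 cm⁻¹.
For low-spin the configuration is t2g^6 e_g^0: orbital energy -2.4 × 31240 = -74976 cm⁻¹, and 2 additional pairs relative to high-spin add 35270 cm⁻¹, giving -39706 cm⁻¹.
Thus E(LS) − E(HS) = -27210 cm⁻¹.

-27210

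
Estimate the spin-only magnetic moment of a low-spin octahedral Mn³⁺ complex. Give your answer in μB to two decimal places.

Mn is in group 7, so Mn³⁺ is d⁴ (7 − 3 = 4).
Configuration: t₂g⁴ eg⁰ → 2 unpaired electrons.
μ(spin-only) = √[2(2+2)] = √8 ≈ 2.83 μB.

2.83 μB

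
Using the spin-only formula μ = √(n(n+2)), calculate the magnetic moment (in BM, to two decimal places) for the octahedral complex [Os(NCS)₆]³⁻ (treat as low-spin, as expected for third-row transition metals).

Each NCS⁻ contributes -1; 6 × (-1) = -6. With overall charge -3, Os is in the +3 oxidation state.
Os is in group 8, so Os³⁺ is d⁵ (8 − 3 = 5).
Configuration: t₂g⁵ eg⁰ → 1 unpaired electron.
μ(spin-only) = √[1(1+2)] = √3 ≈ 1.73 BM.

1.73 BM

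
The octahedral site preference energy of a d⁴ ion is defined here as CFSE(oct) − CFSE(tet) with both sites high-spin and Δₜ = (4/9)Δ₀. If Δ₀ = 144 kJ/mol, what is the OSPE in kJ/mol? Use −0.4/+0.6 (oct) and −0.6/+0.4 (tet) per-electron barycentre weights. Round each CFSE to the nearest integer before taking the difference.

-60

Octahedral high-spin t2g^3 e_g^1: CFSE = -0.6 × 144 = -86 kJ/mol.
In a tetrahedral site the filling is e^2 t2^2: CFSE(tet) = -0.4Δₜ = -0.4 × (4/9)(144) = -26 kJ/mol.
OSPE = -86 − (-26) = -60 kJ/mol.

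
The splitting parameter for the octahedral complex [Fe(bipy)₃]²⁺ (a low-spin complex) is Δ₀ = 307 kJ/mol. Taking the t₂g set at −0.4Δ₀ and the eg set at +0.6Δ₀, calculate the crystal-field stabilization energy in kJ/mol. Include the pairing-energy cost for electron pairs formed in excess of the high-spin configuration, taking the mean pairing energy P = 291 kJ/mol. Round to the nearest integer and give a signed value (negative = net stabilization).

bipy is neutral, so the +2 overall charge sits on Fe: oxidation state +2.
Fe²⁺: group 8, so d-count = 8 − 2 = 6.
The d⁶ electrons fill as t₂g⁶ eg⁰.
The orbital stabilization is -2.4Δ₀ = -2.4 × 307 = -737 kJ/mol.
High-spin d⁶ would be t₂g⁴ eg² with 1 pair; low-spin has 3, so 2 excess pairs cost +2P = +582 kJ/mol.
Combining: -737 + 582 = -155 kJ/mol.

-155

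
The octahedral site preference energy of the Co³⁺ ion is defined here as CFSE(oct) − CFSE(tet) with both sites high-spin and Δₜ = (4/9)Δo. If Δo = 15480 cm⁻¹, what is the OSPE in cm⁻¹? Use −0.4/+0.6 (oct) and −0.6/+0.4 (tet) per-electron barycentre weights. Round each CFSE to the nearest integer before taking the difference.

-2064

Group 9 minus oxidation state +3 gives a d⁶ configuration for Co³⁺.
Octahedral high-spin t₂g⁴ eg²: CFSE = -0.4 × 15480 = -6192 cm⁻¹.
Tetrahedral: e³ t₂³, CFSE = 3(−0.6) + 3(+0.4) = -0.6Δₜ = -0.6 × (4/9) × 15480 = -4128 cm⁻¹.
Subtracting, OSPE = -6192 − (-4128) = -2064 cm⁻¹.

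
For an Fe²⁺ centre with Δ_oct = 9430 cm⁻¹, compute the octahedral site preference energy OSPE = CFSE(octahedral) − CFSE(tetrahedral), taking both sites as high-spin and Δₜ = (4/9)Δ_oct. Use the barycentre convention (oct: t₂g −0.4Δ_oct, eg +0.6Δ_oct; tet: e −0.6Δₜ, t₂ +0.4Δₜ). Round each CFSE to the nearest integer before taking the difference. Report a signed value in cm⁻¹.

-1257

Fe sits in group 8; removing 2 electrons leaves Fe²⁺ with 8 − 2 = 6 d electrons.
In an octahedral site d⁶ (HS) is t₂g⁴ eg², giving CFSE(oct) = -0.4Δ_oct = -3772 cm⁻¹.
Tetrahedral e³ t₂³ gives -0.6Δₜ = -0.6 × (4/9) × 9430 = -2515 cm⁻¹.
OSPE = CFSE(oct) − CFSE(tet) = -3772 − (-2515) = -1257 cm⁻¹.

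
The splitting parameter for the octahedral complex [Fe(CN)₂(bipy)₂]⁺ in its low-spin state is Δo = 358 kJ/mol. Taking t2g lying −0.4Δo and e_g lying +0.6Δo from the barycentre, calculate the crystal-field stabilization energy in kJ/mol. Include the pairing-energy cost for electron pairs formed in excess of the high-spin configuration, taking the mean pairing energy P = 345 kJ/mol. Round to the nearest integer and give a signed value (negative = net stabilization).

Ligand charges: 2×(-1) from CN⁻ and 2×(+0) from bipy sum to -2; with overall charge +1, Fe is +3.
Group 8 minus oxidation state +3 gives a d⁵ configuration for Fe³⁺.
Electron filling gives t2g^5 e_g^0.
CFSE(orbital) = 5×(-0.4Δo) + 0×(0.6Δo) = -2.0Δo; with Δo = 358 kJ/mol that is -716 kJ/mol.
Pairing penalty: 2 pairs vs 0 in the high-spin reference → 2 extra × P = 690 kJ/mol.
Overall CFSE = -716 + 690 = -26 kJ/mol.

-26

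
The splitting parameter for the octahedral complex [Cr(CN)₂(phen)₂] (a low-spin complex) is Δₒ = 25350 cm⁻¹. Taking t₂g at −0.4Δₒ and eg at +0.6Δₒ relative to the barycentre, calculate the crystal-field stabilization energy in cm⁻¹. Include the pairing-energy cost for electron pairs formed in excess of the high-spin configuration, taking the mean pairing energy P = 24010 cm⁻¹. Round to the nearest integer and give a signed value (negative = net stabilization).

Ligand charges: 2×(-1) from CN⁻ and 2×(+0) from phen sum to -2; with overall charge +0, Cr is +2.
Cr is in group 6, so Cr²⁺ is d⁴ (6 − 2 = 4).
The d⁴ electrons fill as t₂g⁴ eg⁰.
CFSE(orbital) = 4×(-0.4Δₒ) + 0×(0.6Δₒ) = -1.6Δₒ; with Δₒ = 25350 cm⁻¹ that is -40560 cm⁻¹.
Relative to high-spin t₂g³ eg¹ (0 paired), the low-spin configuration has 1 additional pair, contributing +1 × 24010 = +24010 cm⁻¹.
Overall CFSE = -40560 + 24010 = -16550 cm⁻¹.

-16550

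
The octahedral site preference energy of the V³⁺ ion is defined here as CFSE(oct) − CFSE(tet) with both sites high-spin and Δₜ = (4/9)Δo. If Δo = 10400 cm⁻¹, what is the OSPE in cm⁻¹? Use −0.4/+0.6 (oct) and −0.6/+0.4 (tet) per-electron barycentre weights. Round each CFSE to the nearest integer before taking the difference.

Group 5 minus oxidation state +3 gives a d² configuration for V³⁺.
In an octahedral site d² (HS) is t2g^2 e_g^0, giving CFSE(oct) = -0.8Δo = -8320 cm⁻¹.
In a tetrahedral site the filling is e^2 t2^0: CFSE(tet) = -1.2Δₜ = -1.2 × (4/9)(10400) = -5547 cm⁻¹.
Subtracting, OSPE = -8320 − (-5547) = -2773 cm⁻¹.

-2773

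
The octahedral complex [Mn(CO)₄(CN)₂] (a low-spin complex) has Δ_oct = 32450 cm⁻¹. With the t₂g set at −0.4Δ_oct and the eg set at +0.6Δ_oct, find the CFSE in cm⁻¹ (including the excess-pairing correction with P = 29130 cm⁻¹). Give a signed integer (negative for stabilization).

-6640

Ligand charges: 4×(+0) from CO and 2×(-1) from CN⁻ sum to -2; with overall charge +0, Mn is +2.
Mn sits in group 7; removing 2 electrons leaves Mn²⁺ with 7 − 2 = 5 d electrons.
Configuration: t₂g⁵ eg⁰.
Orbital CFSE = 5(-0.4) + 0(0.6) = -2.0Δ_oct = -2.0 × 32450 = -64900 cm⁻¹.
High-spin d⁵ would be t₂g³ eg² with 0 pairs; low-spin has 2, so 2 excess pairs cost +2P = +58260 cm⁻¹.
Net CFSE = -64900 + 58260 = -6640 cm⁻¹.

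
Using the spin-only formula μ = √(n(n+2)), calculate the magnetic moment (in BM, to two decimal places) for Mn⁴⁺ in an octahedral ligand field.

Mn sits in group 7; removing 4 electrons leaves Mn⁴⁺ with 7 − 4 = 3 d electrons.
For octahedral d³ the high- and low-spin configurations coincide.
Configuration: t₂g³ eg⁰ → 3 unpaired electrons.
μ(spin-only) = √[3(3+2)] = √15 ≈ 3.87 BM.

3.87 BM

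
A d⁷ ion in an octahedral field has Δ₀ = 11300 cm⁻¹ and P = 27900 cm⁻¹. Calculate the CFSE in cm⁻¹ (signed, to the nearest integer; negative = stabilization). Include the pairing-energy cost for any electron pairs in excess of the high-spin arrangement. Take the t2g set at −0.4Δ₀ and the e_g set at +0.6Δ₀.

Here Δ₀ < P (11300 < 27900), so the high-spin state is favoured.
Configuration: t2g^5 e_g^2.
Orbital CFSE = -0.8Δ₀ = -0.8 × 11300 = -9040 cm⁻¹.
High-spin has no excess pairs, so no pairing correction applies.

-9040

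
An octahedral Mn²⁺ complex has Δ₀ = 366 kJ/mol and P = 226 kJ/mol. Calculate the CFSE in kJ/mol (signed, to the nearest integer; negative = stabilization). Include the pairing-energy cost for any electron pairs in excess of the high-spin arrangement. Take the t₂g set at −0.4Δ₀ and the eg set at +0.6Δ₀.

-280

Mn²⁺: group 7, so d-count = 7 − 2 = 5.
Since Δ₀ = 366 kJ/mol > P = 226 kJ/mol, the complex adopts the low-spin configuration.
Configuration: t₂g⁵ eg⁰.
Orbital CFSE = -2.0Δ₀ = -2.0 × 366 = -732 kJ/mol.
Excess pairs vs high-spin: 2 − 0 = 2; pairing cost = +452 kJ/mol.
Net CFSE = -732 + 452 = -280 kJ/mol.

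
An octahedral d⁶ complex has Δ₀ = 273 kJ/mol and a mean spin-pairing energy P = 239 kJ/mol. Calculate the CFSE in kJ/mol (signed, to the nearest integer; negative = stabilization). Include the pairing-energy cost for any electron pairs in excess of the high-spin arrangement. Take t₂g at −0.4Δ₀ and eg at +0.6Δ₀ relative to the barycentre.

With Δ₀ > P the complex is low-spin.
Configuration: t₂g⁶ eg⁰.
Orbital CFSE = -2.4Δ₀ = -2.4 × 273 = -655 kJ/mol.
Excess pairs vs high-spin: 3 − 1 = 2; pairing cost = +478 kJ/mol.
Net CFSE = -655 + 478 = -177 kJ/mol.

-177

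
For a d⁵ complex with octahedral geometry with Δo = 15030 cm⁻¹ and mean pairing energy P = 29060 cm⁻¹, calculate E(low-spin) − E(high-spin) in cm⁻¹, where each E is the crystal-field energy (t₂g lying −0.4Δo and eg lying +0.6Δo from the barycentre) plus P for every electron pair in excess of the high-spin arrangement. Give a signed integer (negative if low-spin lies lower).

28060

High-spin: t₂g³ eg², CFSE = 0.0Δo = 0 cm⁻¹.
Low-spin t₂g⁵ eg⁰ gives -2.0Δo = -30060 cm⁻¹, but forming 2 extra pairs costs 2P = 58120 cm⁻¹, so E(LS) = -30060 + 58120 = 28060 cm⁻¹.
Thus E(LS) − E(HS) = 28060 cm⁻¹.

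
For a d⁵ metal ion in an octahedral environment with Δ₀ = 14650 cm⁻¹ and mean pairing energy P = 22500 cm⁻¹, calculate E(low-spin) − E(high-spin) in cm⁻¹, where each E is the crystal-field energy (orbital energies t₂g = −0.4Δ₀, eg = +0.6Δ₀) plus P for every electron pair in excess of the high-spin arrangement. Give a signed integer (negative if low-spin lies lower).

15700

High-spin d⁵ fills as t₂g³ eg² with CFSE 3(−0.4) + 2(+0.6) = 0.0Δ₀ = 0 cm⁻¹.
For low-spin the configuration is t₂g⁵ eg⁰: orbital energy -2.0 × 14650 = -29300 cm⁻¹, and 2 additional pairs relative to high-spin add 45000 cm⁻¹, giving 15700 cm⁻¹.
Thus E(LS) − E(HS) = 15700 cm⁻¹.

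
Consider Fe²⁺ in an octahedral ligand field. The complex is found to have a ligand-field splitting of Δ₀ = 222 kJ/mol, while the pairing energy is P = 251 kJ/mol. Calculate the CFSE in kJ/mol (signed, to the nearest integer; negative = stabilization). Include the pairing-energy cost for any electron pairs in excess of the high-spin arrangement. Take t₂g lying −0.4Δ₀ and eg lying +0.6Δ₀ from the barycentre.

Fe²⁺: group 8, so d-count = 8 − 2 = 6.
Δ₀ < P, so pairing is avoided: the ground state is high-spin.
Configuration: t₂g⁴ eg².
Orbital CFSE = -0.4Δ₀ = -0.4 × 222 = -89 kJ/mol.
High-spin has no excess pairs, so no pairing correction applies.

-89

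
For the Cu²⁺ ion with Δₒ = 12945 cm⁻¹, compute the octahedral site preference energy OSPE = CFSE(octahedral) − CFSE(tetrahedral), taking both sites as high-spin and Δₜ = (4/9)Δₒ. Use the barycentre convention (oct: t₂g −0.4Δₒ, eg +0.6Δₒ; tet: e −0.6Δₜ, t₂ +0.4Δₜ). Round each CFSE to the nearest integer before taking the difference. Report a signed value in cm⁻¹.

Cu sits in group 11; removing 2 electrons leaves Cu²⁺ with 11 − 2 = 9 d electrons.
Octahedral (high-spin): t2g^6 e_g^3, CFSE = 6(−0.4) + 3(+0.6) = -0.6Δₒ = -0.6 × 12945 = -7767 cm⁻¹.
Tetrahedral: e^4 t2^5, CFSE = 4(−0.6) + 5(+0.4) = -0.4Δₜ = -0.4 × (4/9) × 12945 = -2301 cm⁻¹.
OSPE = -7767 − (-2301) = -5466 cm⁻¹.

-5466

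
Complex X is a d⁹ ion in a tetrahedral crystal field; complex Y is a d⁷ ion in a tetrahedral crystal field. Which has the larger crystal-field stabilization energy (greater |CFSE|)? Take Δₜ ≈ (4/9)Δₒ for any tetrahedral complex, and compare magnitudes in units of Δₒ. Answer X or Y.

Y

X: Tetrahedral fields are weak (Δₜ ≈ 4/9 Δₒ), so electrons fill high-spin; e^4 t2^5, CFSE = -0.4Δₜ ≈ -0.18Δₒ.
Y: Tetrahedral fields are weak (Δₜ ≈ 4/9 Δₒ), so electrons fill high-spin; e⁴ t₂³, CFSE = -1.2Δₜ ≈ -0.53Δₒ.
So Y has the larger |CFSE|.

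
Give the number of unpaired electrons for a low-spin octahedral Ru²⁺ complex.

0

Group 8 minus oxidation state +2 gives a d⁶ configuration for Ru²⁺.
Configuration: t₂g⁶ eg⁰, giving 0 unpaired electrons.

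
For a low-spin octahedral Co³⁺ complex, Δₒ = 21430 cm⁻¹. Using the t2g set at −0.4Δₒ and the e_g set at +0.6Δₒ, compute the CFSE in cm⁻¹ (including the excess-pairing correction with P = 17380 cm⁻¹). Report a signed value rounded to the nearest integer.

Co sits in group 9; removing 3 electrons leaves Co³⁺ with 9 − 3 = 6 d electrons.
Electron filling gives t2g^6 e_g^0.
The orbital stabilization is -2.4Δₒ = -2.4 × 21430 = -51432 cm⁻¹.
Relative to high-spin t2g^4 e_g^2 (1 paired), the low-spin configuration has 2 additional pairs, contributing +2 × 17380 = +34760 cm⁻¹.
Net CFSE = -51432 + 34760 = -16672 cm⁻¹.

-16672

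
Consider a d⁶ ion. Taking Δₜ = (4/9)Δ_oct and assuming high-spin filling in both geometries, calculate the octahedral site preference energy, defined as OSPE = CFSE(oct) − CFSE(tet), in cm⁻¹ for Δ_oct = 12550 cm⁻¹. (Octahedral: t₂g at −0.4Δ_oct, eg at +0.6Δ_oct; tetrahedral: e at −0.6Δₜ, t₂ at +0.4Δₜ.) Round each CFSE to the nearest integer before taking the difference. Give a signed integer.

Octahedral high-spin t₂g⁴ eg²: CFSE = -0.4 × 12550 = -5020 cm⁻¹.
Tetrahedral: e³ t₂³, CFSE = 3(−0.6) + 3(+0.4) = -0.6Δₜ = -0.6 × (4/9) × 12550 = -3347 cm⁻¹.
OSPE = -5020 − (-3347) = -1673 cm⁻¹.

-1673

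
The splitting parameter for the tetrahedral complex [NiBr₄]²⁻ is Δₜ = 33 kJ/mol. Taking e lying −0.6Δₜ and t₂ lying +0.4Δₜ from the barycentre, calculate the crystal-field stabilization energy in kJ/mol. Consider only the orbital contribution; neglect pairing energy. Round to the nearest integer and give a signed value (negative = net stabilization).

-26

Each Br⁻ contributes -1; 4 × (-1) = -4. With overall charge -2, Ni is in the +2 oxidation state.
Group 10 minus oxidation state +2 gives a d⁸ configuration for Ni²⁺.
With tetrahedral geometry the complex is necessarily high-spin.
Electron filling gives e⁴ t₂⁴.
The orbital stabilization is -0.8Δₜ = -0.8 × 33 = -26 kJ/mol.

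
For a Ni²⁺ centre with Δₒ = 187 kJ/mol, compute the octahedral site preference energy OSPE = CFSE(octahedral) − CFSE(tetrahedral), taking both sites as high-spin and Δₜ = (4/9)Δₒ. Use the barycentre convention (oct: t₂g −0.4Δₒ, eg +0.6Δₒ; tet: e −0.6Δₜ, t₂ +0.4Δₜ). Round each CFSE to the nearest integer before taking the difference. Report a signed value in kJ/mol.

-158

Ni is in group 10, so Ni²⁺ is d⁸ (10 − 2 = 8).
Octahedral (high-spin): t2g^6 e_g^2, CFSE = 6(−0.4) + 2(+0.6) = -1.2Δₒ = -1.2 × 187 = -224 kJ/mol.
In a tetrahedral site the filling is e^4 t2^4: CFSE(tet) = -0.8Δₜ = -0.8 × (4/9)(187) = -66 kJ/mol.
OSPE = CFSE(oct) − CFSE(tet) = -224 − (-66) = -158 kJ/mol.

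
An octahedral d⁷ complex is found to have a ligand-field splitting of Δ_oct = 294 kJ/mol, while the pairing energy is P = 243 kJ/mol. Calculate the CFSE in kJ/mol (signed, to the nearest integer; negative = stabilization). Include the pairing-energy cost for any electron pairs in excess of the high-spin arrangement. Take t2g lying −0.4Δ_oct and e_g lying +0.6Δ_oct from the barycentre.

With Δ_oct > P the complex is low-spin.
Filling d⁷ accordingly: t2g^6 e_g^1.
Orbital CFSE = -1.8Δ_oct = -1.8 × 294 = -529 kJ/mol.
Excess pairs vs high-spin: 3 − 2 = 1; pairing cost = +243 kJ/mol.
Net CFSE = -529 + 243 = -286 kJ/mol.

-286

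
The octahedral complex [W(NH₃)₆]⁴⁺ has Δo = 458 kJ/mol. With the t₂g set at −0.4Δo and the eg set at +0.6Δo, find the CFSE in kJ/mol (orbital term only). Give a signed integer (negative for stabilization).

-366

NH₃ is neutral, so the +4 overall charge sits on W: oxidation state +4.
W sits in group 6; removing 4 electrons leaves W⁴⁺ with 6 − 4 = 2 d electrons.
For octahedral d² the high- and low-spin configurations coincide.
The d² electrons fill as t₂g² eg⁰.
Orbital CFSE = 2(-0.4) + 0(0.6) = -0.8Δo = -0.8 × 458 = -366 kJ/mol.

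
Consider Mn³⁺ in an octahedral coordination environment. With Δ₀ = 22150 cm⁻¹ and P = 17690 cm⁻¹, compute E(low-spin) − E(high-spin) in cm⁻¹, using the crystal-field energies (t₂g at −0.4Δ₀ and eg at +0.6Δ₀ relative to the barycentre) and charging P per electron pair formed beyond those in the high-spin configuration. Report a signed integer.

-4460

Mn is in group 7, so Mn³⁺ is d⁴ (7 − 3 = 4).
In the high-spin limit (t₂g³ eg¹) the orbital term is -0.6Δ₀ = -13290 cm⁻¹, with no excess pairing.
Low-spin t₂g⁴ eg⁰ gives -1.6Δ₀ = -35440 cm⁻¹, but forming 1 extra pair costs 1P = 17690 cm⁻¹, so E(LS) = -35440 + 17690 = -17750 cm⁻¹.
E(LS) − E(HS) = -17750 − (-13290) = -4460 cm⁻¹.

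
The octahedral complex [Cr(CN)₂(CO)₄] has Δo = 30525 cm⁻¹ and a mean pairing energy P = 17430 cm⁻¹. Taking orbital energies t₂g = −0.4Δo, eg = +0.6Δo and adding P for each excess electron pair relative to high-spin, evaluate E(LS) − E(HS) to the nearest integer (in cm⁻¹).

Ligand charges: 2×(-1) from CN⁻ and 4×(+0) from CO sum to -2; with overall charge +0, Cr is +2.
Cr sits in group 6; removing 2 electrons leaves Cr²⁺ with 6 − 2 = 4 d electrons.
High-spin d⁴ fills as t₂g³ eg¹ with CFSE 3(−0.4) + 1(+0.6) = -0.6Δo = -18315 cm⁻¹.
Low-spin: t₂g⁴ eg⁰, orbital CFSE = -1.6Δo = -48840 cm⁻¹; plus 1 excess pair × P = +17430 cm⁻¹; total -31410 cm⁻¹.
E(LS) − E(HS) = -31410 − (-18315) = -13095 cm⁻¹.

-13095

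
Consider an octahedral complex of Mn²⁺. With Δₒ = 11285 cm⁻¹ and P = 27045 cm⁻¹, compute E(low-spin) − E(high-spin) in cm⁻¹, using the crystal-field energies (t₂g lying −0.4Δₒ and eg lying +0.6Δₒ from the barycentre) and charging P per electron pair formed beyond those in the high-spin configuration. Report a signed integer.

31520

Mn sits in group 7; removing 2 electrons leaves Mn²⁺ with 7 − 2 = 5 d electrons.
High-spin: t₂g³ eg², CFSE = 0.0Δₒ = 0 cm⁻¹.
For low-spin the configuration is t₂g⁵ eg⁰: orbital energy -2.0 × 11285 = -22570 cm⁻¹, and 2 additional pairs relative to high-spin add 54090 cm⁻¹, giving 31520 cm⁻¹.
The difference is 31520 − (0) = 31520 cm⁻¹, so high-spin lies lower.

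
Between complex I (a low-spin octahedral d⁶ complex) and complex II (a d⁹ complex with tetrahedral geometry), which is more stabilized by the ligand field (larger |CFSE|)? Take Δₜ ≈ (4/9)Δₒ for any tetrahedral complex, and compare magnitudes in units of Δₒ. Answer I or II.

I

I: t₂g⁶ eg⁰, CFSE = -2.4Δₒ.
II: Tetrahedral splitting is small, so the complex is high-spin; e⁴ t₂⁵, CFSE = -0.4Δₜ ≈ -0.18Δₒ.
So I has the larger |CFSE|.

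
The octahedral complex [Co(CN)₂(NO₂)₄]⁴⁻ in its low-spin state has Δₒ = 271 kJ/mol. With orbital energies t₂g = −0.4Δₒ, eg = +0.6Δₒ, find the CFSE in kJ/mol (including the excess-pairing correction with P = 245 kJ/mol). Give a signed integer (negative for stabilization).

Ligand charges: 2×(-1) from CN⁻ and 4×(-1) from NO₂⁻ sum to -6; with overall charge -4, Co is +2.
Co is in group 9, so Co²⁺ is d⁷ (9 − 2 = 7).
Configuration: t₂g⁶ eg¹.
The orbital stabilization is -1.8Δₒ = -1.8 × 271 = -488 kJ/mol.
Pairing penalty: 3 pairs vs 2 in the high-spin reference → 1 extra × P = 245 kJ/mol.
Combining: -488 + 245 = -243 kJ/mol.

-243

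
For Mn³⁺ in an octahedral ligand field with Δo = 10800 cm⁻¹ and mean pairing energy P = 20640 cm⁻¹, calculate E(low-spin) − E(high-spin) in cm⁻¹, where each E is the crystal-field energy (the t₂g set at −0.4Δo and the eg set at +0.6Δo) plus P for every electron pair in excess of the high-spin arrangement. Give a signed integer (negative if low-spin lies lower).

9840

Mn³⁺: group 7, so d-count = 7 − 3 = 4.
High-spin d⁴ fills as t₂g³ eg¹ with CFSE 3(−0.4) + 1(+0.6) = -0.6Δo = -6480 cm⁻¹.
Low-spin: t₂g⁴ eg⁰, orbital CFSE = -1.6Δo = -17280 cm⁻¹; plus 1 excess pair × P = +20640 cm⁻¹; total 3360 cm⁻¹.
The difference is 3360 − (-6480) = 9840 cm⁻¹, so high-spin lies lower.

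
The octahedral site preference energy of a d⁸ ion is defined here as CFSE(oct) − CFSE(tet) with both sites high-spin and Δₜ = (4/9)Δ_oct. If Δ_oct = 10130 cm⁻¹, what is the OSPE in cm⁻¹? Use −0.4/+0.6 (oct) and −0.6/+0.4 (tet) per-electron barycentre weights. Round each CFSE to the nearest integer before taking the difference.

-8554

In an octahedral site d⁸ (HS) is t₂g⁶ eg², giving CFSE(oct) = -1.2Δ_oct = -12156 cm⁻¹.
Tetrahedral: e⁴ t₂⁴, CFSE = 4(−0.6) + 4(+0.4) = -0.8Δₜ = -0.8 × (4/9) × 10130 = -3602 cm⁻¹.
OSPE = -12156 − (-3602) = -8554 cm⁻¹.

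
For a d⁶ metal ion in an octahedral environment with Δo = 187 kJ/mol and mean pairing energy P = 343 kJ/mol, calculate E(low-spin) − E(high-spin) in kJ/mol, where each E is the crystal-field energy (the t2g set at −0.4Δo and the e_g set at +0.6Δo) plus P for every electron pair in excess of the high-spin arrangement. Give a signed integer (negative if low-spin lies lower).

312

High-spin d⁶ fills as t2g^4 e_g^2 with CFSE 4(−0.4) + 2(+0.6) = -0.4Δo = -75 kJ/mol.
Low-spin: t2g^6 e_g^0, orbital CFSE = -2.4Δo = -449 kJ/mol; plus 2 excess pairs × P = +686 kJ/mol; total 237 kJ/mol.
E(LS) − E(HS) = 237 − (-75) = 312 kJ/mol.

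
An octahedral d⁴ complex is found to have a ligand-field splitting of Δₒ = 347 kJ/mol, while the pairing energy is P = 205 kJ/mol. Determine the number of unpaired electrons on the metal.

Δₒ > P, so pairing is preferred: the ground state is low-spin.
Filling d⁴ accordingly: t₂g⁴ eg⁰.
Unpaired electrons: 2.

2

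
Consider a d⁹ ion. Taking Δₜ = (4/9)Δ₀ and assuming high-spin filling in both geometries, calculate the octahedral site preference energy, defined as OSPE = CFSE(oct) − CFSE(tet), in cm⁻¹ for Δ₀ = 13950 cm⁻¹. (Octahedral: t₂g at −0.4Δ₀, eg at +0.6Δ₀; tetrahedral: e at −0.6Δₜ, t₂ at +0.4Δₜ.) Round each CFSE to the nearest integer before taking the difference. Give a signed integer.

-5890

Octahedral high-spin t₂g⁶ eg³: CFSE = -0.6 × 13950 = -8370 cm⁻¹.
In a tetrahedral site the filling is e⁴ t₂⁵: CFSE(tet) = -0.4Δₜ = -0.4 × (4/9)(13950) = -2480 cm⁻¹.
OSPE = CFSE(oct) − CFSE(tet) = -8370 − (-2480) = -5890 cm⁻¹.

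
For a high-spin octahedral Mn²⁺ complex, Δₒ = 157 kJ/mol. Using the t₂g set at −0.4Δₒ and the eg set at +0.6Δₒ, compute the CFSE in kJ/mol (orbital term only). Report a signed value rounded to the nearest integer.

0

Mn is in group 7, so Mn²⁺ is d⁵ (7 − 2 = 5).
Configuration: t₂g³ eg².
Orbital CFSE = 3(-0.4) + 2(0.6) = 0.0Δₒ = 0.0 × 157 = 0 kJ/mol.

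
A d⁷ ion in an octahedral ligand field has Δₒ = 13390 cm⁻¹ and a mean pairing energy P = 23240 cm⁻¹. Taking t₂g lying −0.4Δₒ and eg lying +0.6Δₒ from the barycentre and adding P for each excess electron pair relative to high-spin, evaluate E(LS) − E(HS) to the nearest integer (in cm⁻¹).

9850

High-spin d⁷ fills as t₂g⁵ eg² with CFSE 5(−0.4) + 2(+0.6) = -0.8Δₒ = -10712 cm⁻¹.
For low-spin the configuration is t₂g⁶ eg¹: orbital energy -1.8 × 13390 = -24102 cm⁻¹, and 1 additional pair relative to high-spin adds 23240 cm⁻¹, giving -862 cm⁻¹.
The difference is -862 − (-10712) = 9850 cm⁻¹, so high-spin lies lower.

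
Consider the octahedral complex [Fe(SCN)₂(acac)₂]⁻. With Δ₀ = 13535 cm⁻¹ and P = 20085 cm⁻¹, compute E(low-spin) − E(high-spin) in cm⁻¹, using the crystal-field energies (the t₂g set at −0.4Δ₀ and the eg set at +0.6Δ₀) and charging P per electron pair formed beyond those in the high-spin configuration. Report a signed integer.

Ligand charges: 2×(-1) from SCN⁻ and 2×(-1) from acac⁻ sum to -4; with overall charge -1, Fe is +3.
Fe sits in group 8; removing 3 electrons leaves Fe³⁺ with 8 − 3 = 5 d electrons.
High-spin: t₂g³ eg², CFSE = 0.0Δ₀ = 0 cm⁻¹.
Low-spin t₂g⁵ eg⁰ gives -2.0Δ₀ = -27070 cm⁻¹, but forming 2 extra pairs costs 2P = 40170 cm⁻¹, so E(LS) = -27070 + 40170 = 13100 cm⁻¹.
E(LS) − E(HS) = 13100 − (0) = 13100 cm⁻¹.

13100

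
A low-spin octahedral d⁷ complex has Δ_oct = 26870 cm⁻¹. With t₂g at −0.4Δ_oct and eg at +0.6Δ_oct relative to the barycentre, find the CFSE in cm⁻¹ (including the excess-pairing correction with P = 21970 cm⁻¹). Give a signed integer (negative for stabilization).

Configuration: t₂g⁶ eg¹.
Orbital CFSE = 6(-0.4) + 1(0.6) = -1.8Δ_oct = -1.8 × 26870 = -48366 cm⁻¹.
Relative to high-spin t₂g⁵ eg² (2 paired), the low-spin configuration has 1 additional pair, contributing +1 × 21970 = +21970 cm⁻¹.
Net CFSE = -48366 + 21970 = -26396 cm⁻¹.

-26396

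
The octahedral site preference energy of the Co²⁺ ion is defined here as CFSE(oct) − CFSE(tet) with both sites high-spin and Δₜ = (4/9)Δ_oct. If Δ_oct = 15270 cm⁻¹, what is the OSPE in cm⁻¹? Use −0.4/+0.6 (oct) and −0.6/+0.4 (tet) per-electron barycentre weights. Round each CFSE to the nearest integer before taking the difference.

-4072

Co²⁺: group 9, so d-count = 9 − 2 = 7.
In an octahedral site d⁷ (HS) is t₂g⁵ eg², giving CFSE(oct) = -0.8Δ_oct = -12216 cm⁻¹.
Tetrahedral e⁴ t₂³ gives -1.2Δₜ = -1.2 × (4/9) × 15270 = -8144 cm⁻¹.
Subtracting, OSPE = -12216 − (-8144) = -4072 cm⁻¹.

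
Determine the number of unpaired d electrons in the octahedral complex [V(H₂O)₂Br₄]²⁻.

3

Ligand charges: 2×(+0) from H₂O and 4×(-1) from Br⁻ sum to -4; with overall charge -2, V is +2.
V is in group 5, so V²⁺ is d³ (5 − 2 = 3).
Configuration: t₂g³ eg⁰, giving 3 unpaired electrons.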